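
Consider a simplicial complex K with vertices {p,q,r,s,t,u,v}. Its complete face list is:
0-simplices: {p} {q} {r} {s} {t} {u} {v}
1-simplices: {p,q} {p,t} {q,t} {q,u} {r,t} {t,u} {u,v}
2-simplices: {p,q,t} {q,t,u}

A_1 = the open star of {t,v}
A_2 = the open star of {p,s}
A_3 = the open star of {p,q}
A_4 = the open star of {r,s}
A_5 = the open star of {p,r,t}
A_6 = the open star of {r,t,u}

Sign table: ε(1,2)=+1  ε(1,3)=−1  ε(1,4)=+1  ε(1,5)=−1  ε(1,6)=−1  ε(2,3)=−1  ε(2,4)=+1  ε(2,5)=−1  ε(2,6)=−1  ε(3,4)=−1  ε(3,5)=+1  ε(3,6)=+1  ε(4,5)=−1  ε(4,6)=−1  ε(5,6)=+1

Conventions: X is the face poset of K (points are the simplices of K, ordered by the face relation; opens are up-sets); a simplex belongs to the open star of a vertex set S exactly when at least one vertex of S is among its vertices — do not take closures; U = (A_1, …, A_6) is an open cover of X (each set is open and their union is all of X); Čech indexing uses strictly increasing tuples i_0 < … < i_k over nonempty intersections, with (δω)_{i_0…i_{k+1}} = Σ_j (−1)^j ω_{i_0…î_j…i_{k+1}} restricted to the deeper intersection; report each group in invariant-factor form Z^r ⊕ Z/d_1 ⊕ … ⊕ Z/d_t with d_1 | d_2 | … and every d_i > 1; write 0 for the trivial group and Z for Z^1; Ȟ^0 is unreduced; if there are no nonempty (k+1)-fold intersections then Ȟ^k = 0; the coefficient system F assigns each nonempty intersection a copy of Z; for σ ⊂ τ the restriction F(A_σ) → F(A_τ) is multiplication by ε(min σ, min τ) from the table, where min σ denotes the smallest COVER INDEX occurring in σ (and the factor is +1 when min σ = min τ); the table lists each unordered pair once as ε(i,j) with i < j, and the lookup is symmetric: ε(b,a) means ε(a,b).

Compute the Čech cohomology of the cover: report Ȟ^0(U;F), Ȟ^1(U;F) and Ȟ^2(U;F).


nerve simplices:
  A1={{t},{v},{p,t},{q,t},{r,t},{t,u},{u,v},{p,q,t},{q,t,u}} A2={{p},{s},{p,q},{p,t},{p,q,t}} A3={{p},{q},{p,q},{p,t},{q,t},{q,u},{p,q,t},{q,t,u}} A4={{r},{s},{r,t}} A5={{p},{r},{t},{p,q},{p,t},{q,t},{r,t},{t,u},{p,q,t},{q,t,u}} A6={{r},{t},{u},{p,t},{q,t},{q,u},{r,t},{t,u},{u,v},{p,q,t},{q,t,u}}
  A12={{p,t},{p,q,t}} A13={{p,t},{q,t},{p,q,t},{q,t,u}} A14={{r,t}} A15={{t},{p,t},{q,t},{r,t},{t,u},{p,q,t},{q,t,u}} A16={{t},{p,t},{q,t},{r,t},{t,u},{u,v},{p,q,t},{q,t,u}} A23={{p},{p,q},{p,t},{p,q,t}} A24={{s}} A25={{p},{p,q},{p,t},{p,q,t}} A26={{p,t},{p,q,t}} A35={{p},{p,q},{p,t},{q,t},{p,q,t},{q,t,u}} A36={{p,t},{q,t},{q,u},{p,q,t},{q,t,u}} A45={{r},{r,t}} A46={{r},{r,t}} A56={{r},{t},{p,t},{q,t},{r,t},{t,u},{p,q,t},{q,t,u}}
  A123={{p,t},{p,q,t}} A125={{p,t},{p,q,t}} A126={{p,t},{p,q,t}} A135={{p,t},{q,t},{p,q,t},{q,t,u}} A136={{p,t},{q,t},{p,q,t},{q,t,u}} A145={{r,t}} A146={{r,t}} A156={{t},{p,t},{q,t},{r,t},{t,u},{p,q,t},{q,t,u}} A235={{p},{p,q},{p,t},{p,q,t}} A236={{p,t},{p,q,t}} A256={{p,t},{p,q,t}} A356={{p,t},{q,t},{p,q,t},{q,t,u}} A456={{r},{r,t}}
  A1235={{p,t},{p,q,t}} A1236={{p,t},{p,q,t}} A1256={{p,t},{p,q,t}} A1356={{p,t},{q,t},{p,q,t},{q,t,u}} A1456={{r,t}} A2356={{p,t},{p,q,t}}
  A12356={{p,t},{p,q,t}}
C dims 6,14,13,6; δ0: rk 5, SNF 1^5; δ1: rk 8, SNF 1^8; δ2: rk 5, SNF 1^5
degree 0: 6−5−0 = 1 → Ȟ^0 ≅ Z
degree 1: 14−8−5 = 1 → Ȟ^1 ≅ Z
degree 2: 13−5−8 = 0 → Ȟ^2 ≅ 0

Ȟ^0 ≅ Z,  Ȟ^1 ≅ Z,  Ȟ^2 ≅ 0


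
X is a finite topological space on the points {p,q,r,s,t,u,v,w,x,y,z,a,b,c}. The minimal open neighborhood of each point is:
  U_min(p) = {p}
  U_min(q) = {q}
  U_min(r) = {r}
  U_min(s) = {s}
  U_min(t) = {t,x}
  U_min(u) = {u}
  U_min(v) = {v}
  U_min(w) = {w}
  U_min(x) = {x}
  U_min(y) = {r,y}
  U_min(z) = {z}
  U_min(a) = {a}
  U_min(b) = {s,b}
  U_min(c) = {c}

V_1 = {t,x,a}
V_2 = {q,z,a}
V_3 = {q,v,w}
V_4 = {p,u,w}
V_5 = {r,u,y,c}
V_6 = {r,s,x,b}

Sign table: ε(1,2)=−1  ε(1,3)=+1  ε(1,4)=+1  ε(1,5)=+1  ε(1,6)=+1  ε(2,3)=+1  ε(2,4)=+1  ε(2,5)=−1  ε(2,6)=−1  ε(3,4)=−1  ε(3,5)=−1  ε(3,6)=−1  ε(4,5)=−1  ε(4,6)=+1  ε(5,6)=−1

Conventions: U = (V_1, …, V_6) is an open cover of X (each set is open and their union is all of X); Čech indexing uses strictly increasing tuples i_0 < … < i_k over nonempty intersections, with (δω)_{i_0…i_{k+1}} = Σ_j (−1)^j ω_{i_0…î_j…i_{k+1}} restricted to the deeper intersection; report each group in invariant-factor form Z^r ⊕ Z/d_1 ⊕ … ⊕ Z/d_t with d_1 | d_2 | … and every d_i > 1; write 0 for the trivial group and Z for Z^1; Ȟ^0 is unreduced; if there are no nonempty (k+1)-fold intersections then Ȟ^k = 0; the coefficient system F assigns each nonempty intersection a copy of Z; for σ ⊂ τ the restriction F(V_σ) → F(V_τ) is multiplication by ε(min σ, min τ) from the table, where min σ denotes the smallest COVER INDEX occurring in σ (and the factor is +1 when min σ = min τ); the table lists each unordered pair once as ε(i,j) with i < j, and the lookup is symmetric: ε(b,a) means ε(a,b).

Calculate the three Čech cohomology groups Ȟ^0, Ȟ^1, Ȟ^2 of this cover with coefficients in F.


Ȟ^0 = Z; Ȟ^1 = Z; Ȟ^2 = 0

nonempty intersections:
  V12={a} V16={x} V23={q} V34={w} V45={u} V56={r}
C dims 6,6; δ0: rk 5, SNF 1^5
Ȟ^0: (6−5)−0=1 ⇒ Z
Ȟ^1: (6−0)−5=1 ⇒ Z
Ȟ^2: (0−0)−0=0 ⇒ 0


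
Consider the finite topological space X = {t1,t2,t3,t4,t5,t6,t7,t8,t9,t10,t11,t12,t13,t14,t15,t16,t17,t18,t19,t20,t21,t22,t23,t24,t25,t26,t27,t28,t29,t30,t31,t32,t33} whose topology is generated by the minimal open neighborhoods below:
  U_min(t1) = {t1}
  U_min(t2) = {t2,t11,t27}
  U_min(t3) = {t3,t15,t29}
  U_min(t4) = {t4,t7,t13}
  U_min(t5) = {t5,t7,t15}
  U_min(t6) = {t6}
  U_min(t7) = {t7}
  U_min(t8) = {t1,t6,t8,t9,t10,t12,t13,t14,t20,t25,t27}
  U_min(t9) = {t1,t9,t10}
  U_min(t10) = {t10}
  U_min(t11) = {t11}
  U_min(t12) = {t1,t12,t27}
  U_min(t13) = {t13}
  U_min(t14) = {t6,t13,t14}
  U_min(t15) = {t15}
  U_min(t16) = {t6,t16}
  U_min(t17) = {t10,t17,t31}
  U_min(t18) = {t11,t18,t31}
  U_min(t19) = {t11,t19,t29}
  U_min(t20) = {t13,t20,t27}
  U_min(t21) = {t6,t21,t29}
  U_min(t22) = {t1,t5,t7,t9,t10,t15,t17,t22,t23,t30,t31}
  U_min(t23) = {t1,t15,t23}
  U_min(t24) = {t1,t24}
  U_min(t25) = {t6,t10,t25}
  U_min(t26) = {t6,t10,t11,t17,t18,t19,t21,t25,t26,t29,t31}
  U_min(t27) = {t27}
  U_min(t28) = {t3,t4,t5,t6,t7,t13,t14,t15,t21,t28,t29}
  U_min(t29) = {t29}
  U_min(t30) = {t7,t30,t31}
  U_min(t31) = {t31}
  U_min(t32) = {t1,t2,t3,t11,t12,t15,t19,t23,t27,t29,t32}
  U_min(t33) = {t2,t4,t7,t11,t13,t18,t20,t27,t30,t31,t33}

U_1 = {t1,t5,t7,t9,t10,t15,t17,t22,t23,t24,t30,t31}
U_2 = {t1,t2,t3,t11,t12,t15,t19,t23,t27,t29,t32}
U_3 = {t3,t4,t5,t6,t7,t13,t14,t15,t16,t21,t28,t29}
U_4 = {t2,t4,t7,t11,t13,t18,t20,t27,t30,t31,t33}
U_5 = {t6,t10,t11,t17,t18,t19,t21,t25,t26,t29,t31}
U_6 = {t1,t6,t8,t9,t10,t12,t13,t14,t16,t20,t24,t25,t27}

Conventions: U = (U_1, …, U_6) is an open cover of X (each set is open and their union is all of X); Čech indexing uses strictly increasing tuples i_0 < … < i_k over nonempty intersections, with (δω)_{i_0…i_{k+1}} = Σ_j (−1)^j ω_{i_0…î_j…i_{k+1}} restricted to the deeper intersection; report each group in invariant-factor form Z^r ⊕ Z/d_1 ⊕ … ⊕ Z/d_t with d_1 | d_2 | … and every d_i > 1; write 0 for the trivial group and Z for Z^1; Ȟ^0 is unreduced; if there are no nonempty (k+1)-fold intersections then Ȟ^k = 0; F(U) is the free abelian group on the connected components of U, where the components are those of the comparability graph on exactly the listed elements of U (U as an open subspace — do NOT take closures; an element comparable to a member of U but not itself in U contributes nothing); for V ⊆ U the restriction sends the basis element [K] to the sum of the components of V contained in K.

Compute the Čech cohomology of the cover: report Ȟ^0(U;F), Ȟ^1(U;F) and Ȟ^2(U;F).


nonempty overlaps:
  U12={t1,t15,t23} U13={t5,t7,t15} U14={t7,t30,t31} U15={t10,t17,t31} U16={t1,t9,t10,t24} U23={t3,t15,t29} U24={t2,t11,t27} U25={t11,t19,t29} U26={t1,t12,t27} U34={t4,t7,t13} U35={t6,t21,t29} U36={t6,t13,t14,t16} U45={t11,t18,t31} U46={t13,t20,t27} U56={t6,t10,t25}
  U123={t15} U126={t1} U134={t7} U145={t31} U156={t10} U235={t29} U245={t11} U246={t27} U346={t13} U356={t6}
components per intersection:
  U1: {t1,t5,t7,t9,t10,t15,t17,t22,t23,t24,t30,t31}
  U2: {t1,t2,t3,t11,t12,t15,t19,t23,t27,t29,t32}
  U3: {t3,t4,t5,t6,t7,t13,t14,t15,t16,t21,t28,t29}
  U4: {t2,t4,t7,t11,t13,t18,t20,t27,t30,t31,t33}
  U5: {t6,t10,t11,t17,t18,t19,t21,t25,t26,t29,t31}
  U6: {t1,t6,t8,t9,t10,t12,t13,t14,t16,t20,t24,t25,t27}
  U12: {t1,t15,t23}
  U13: {t5,t7,t15}
  U14: {t7,t30,t31}
  U15: {t10,t17,t31}
  U16: {t1,t9,t10,t24}
  U23: {t3,t15,t29}
  U24: {t2,t11,t27}
  U25: {t11,t19,t29}
  U26: {t1,t12,t27}
  U34: {t4,t7,t13}
  U35: {t6,t21,t29}
  U36: {t6,t13,t14,t16}
  U45: {t11,t18,t31}
  U46: {t13,t20,t27}
  U56: {t6,t10,t25}
  U123: {t15}
  U126: {t1}
  U134: {t7}
  U145: {t31}
  U156: {t10}
  U235: {t29}
  U245: {t11}
  U246: {t27}
  U346: {t13}
  U356: {t6}
C dims 6,15,10; δ0: rk 5, SNF 1^5; δ1: rk 10, SNF 1^9·2
degree 0: 6−5−0 = 1 → Ȟ^0 ≅ Z
degree 1: 15−10−5 = 0 → Ȟ^1 ≅ 0
degree 2: 10−0−10 = 0 plus torsion [2] → Ȟ^2 ≅ Z/2

Ȟ^0(U;F) ≅ Z, Ȟ^1(U;F) ≅ 0, Ȟ^2(U;F) ≅ Z/2


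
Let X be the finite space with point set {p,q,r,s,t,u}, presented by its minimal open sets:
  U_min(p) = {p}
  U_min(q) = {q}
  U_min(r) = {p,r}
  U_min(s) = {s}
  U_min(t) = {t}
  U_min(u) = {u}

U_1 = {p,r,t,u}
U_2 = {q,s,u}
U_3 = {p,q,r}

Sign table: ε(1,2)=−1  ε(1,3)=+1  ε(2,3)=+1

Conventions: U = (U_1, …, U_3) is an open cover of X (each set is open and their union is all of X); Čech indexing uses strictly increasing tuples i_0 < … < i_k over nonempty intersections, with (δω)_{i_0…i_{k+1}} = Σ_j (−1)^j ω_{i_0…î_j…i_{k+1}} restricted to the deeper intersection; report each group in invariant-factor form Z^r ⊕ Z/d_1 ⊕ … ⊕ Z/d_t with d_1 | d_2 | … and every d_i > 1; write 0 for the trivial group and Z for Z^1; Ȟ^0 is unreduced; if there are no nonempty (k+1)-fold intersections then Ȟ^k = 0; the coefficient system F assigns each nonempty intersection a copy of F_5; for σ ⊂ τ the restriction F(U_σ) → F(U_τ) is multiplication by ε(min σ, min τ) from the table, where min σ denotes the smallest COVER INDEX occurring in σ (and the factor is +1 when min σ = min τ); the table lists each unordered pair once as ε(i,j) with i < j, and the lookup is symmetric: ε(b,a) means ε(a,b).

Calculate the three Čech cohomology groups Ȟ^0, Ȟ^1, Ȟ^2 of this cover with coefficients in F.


intersection data:
  U12={u} U13={p,r} U23={q}
C dims 3,3; δ0: rk_F5 3
Ȟ^0 = (3 − 3) − 0 = 0, so Ȟ^0 ≅ 0
Ȟ^1 = (3 − 0) − 3 = 0, so Ȟ^1 ≅ 0
Ȟ^2 = (0 − 0) − 0 = 0, so Ȟ^2 ≅ 0

Ȟ^0 ≅ 0; Ȟ^1 ≅ 0; Ȟ^2 ≅ 0


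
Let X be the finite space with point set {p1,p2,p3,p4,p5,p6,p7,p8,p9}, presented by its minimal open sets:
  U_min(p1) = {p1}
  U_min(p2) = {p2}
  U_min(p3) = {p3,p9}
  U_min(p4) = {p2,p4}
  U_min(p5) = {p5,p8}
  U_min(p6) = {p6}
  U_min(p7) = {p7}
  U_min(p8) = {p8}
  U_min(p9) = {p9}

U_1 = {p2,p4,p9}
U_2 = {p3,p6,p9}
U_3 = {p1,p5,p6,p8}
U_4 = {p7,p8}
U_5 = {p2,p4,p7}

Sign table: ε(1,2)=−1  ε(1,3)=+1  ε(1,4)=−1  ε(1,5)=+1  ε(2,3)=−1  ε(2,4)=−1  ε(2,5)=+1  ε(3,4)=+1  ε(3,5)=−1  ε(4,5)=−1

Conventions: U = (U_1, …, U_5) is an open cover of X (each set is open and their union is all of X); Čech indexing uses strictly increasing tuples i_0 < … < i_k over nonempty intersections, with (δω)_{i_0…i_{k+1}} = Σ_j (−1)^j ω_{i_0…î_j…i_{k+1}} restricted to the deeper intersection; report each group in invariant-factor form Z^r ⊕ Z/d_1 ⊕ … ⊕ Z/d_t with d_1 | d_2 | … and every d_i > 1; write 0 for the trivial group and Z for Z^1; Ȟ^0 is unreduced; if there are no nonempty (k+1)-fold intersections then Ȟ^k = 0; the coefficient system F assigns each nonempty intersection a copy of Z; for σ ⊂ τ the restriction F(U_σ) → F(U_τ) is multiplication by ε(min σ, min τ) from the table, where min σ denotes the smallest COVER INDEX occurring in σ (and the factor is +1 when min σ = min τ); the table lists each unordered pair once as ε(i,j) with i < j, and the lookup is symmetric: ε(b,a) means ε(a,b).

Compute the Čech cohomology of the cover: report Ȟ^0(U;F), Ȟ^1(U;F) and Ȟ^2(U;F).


nonempty intersections:
  U12={p9} U15={p2,p4} U23={p6} U34={p8} U45={p7}
C dims 5,5; δ0: rk 5, SNF 1^4·2
Ȟ^0: (5−5)−0=0 ⇒ 0
Ȟ^1: (5−0)−5=0 plus torsion [2] ⇒ Z/2
Ȟ^2: (0−0)−0=0 ⇒ 0

Ȟ^0 ≅ 0,  Ȟ^1 ≅ Z/2,  Ȟ^2 ≅ 0


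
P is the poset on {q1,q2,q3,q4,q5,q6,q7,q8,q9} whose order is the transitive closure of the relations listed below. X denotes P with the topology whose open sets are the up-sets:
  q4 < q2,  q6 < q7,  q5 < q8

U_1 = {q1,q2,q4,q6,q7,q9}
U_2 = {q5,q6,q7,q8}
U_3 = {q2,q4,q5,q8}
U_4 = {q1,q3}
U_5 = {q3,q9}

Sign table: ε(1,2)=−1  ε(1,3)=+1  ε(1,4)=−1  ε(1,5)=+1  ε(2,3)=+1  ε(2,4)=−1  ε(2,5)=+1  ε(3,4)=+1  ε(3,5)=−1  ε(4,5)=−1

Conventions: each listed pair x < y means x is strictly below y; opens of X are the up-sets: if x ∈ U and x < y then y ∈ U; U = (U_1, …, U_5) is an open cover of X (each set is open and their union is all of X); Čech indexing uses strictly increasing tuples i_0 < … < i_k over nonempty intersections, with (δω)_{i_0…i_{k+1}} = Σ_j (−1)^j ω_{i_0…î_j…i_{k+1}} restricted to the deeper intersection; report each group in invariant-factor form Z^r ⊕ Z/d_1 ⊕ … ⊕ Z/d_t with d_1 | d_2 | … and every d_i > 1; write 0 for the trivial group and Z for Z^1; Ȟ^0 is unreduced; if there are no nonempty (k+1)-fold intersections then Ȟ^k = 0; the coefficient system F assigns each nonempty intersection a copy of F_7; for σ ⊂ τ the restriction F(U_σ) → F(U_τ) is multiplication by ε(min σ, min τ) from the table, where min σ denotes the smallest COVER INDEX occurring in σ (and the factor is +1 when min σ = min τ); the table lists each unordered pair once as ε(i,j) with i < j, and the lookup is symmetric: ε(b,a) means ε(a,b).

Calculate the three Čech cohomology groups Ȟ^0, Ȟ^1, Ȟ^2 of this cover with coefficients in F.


Ȟ^0 = 0,  Ȟ^1 = Z/7,  Ȟ^2 = 0

intersection data:
  U12={q6,q7} U13={q2,q4} U14={q1} U15={q9} U23={q5,q8} U45={q3}
C dims 5,6; δ0: rk_F7 5
Ȟ^0 = (5 − 5) − 0 = 0, so Ȟ^0 ≅ 0
Ȟ^1 = (6 − 0) − 5 = 1, so Ȟ^1 ≅ Z/7
Ȟ^2 = (0 − 0) − 0 = 0, so Ȟ^2 ≅ 0


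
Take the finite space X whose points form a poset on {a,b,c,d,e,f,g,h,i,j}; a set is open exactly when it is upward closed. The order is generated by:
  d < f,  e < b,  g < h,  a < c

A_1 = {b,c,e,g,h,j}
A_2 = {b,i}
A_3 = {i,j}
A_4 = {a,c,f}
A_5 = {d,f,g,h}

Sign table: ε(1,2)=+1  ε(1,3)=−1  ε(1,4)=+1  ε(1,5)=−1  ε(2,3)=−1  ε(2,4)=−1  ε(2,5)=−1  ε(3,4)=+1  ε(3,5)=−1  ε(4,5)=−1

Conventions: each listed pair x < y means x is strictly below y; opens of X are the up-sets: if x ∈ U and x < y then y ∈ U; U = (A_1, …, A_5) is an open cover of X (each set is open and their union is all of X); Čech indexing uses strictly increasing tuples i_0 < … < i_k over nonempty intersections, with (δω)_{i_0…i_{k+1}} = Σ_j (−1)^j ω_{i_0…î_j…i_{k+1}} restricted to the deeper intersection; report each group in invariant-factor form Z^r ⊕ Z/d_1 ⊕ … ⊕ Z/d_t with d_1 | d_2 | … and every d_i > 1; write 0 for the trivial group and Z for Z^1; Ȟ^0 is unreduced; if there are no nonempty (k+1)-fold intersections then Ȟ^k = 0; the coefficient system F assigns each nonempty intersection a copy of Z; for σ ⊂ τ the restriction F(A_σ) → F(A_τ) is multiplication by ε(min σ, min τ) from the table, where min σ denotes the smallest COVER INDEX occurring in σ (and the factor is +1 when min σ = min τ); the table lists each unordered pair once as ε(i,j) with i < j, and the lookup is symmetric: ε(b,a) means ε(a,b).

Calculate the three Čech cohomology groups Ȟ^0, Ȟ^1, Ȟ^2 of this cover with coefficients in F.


Ȟ^0 = Z, Ȟ^1 = Z^2 and Ȟ^2 = 0

intersection data:
  A12={b} A13={j} A14={c} A15={g,h} A23={i} A45={f}
C dims 5,6; δ0: rk 4, SNF 1^4
Ȟ^0 = (5 − 4) − 0 = 1, so Ȟ^0 ≅ Z
Ȟ^1 = (6 − 0) − 4 = 2, so Ȟ^1 ≅ Z^2
Ȟ^2 = (0 − 0) − 0 = 0, so Ȟ^2 ≅ 0


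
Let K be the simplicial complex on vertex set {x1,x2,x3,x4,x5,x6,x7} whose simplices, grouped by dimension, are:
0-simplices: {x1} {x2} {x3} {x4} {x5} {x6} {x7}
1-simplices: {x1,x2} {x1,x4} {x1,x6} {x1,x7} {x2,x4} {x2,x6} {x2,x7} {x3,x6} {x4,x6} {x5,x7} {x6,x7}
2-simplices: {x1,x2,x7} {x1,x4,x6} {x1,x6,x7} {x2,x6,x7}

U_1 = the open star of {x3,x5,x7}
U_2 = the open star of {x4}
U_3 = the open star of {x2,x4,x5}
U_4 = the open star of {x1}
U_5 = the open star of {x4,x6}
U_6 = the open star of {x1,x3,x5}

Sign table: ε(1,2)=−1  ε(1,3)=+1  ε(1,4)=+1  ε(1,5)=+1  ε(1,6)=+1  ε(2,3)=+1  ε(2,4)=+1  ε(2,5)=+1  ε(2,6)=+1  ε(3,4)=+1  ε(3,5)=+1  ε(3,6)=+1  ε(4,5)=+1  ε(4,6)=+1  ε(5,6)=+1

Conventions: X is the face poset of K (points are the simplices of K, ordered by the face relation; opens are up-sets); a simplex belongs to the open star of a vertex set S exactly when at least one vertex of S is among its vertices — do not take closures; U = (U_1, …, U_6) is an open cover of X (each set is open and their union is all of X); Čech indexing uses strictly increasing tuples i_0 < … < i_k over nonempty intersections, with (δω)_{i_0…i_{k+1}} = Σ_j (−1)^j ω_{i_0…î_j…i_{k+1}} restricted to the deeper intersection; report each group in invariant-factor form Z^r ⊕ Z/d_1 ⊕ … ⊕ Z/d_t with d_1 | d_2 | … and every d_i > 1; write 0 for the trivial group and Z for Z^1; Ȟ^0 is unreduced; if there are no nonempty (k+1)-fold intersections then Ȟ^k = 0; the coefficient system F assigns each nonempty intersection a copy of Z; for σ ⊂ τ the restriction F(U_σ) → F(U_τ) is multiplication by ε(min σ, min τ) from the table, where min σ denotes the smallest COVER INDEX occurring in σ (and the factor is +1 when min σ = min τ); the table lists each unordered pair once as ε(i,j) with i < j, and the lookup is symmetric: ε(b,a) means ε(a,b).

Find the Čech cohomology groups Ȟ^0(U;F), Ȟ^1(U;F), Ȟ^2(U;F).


Ȟ^0 ≅ Z; Ȟ^1 ≅ 0; Ȟ^2 ≅ Z

intersection data:
  U1={{x3},{x5},{x7},{x1,x7},{x2,x7},{x3,x6},{x5,x7},{x6,x7},{x1,x2,x7},{x1,x6,x7},{x2,x6,x7}} U2={{x4},{x1,x4},{x2,x4},{x4,x6},{x1,x4,x6}} U3={{x2},{x4},{x5},{x1,x2},{x1,x4},{x2,x4},{x2,x6},{x2,x7},{x4,x6},{x5,x7},{x1,x2,x7},{x1,x4,x6},{x2,x6,x7}} U4={{x1},{x1,x2},{x1,x4},{x1,x6},{x1,x7},{x1,x2,x7},{x1,x4,x6},{x1,x6,x7}} U5={{x4},{x6},{x1,x4},{x1,x6},{x2,x4},{x2,x6},{x3,x6},{x4,x6},{x6,x7},{x1,x4,x6},{x1,x6,x7},{x2,x6,x7}} U6={{x1},{x3},{x5},{x1,x2},{x1,x4},{x1,x6},{x1,x7},{x3,x6},{x5,x7},{x1,x2,x7},{x1,x4,x6},{x1,x6,x7}}
  U13={{x5},{x2,x7},{x5,x7},{x1,x2,x7},{x2,x6,x7}} U14={{x1,x7},{x1,x2,x7},{x1,x6,x7}} U15={{x3,x6},{x6,x7},{x1,x6,x7},{x2,x6,x7}} U16={{x3},{x5},{x1,x7},{x3,x6},{x5,x7},{x1,x2,x7},{x1,x6,x7}} U23={{x4},{x1,x4},{x2,x4},{x4,x6},{x1,x4,x6}} U24={{x1,x4},{x1,x4,x6}} U25={{x4},{x1,x4},{x2,x4},{x4,x6},{x1,x4,x6}} U26={{x1,x4},{x1,x4,x6}} U34={{x1,x2},{x1,x4},{x1,x2,x7},{x1,x4,x6}} U35={{x4},{x1,x4},{x2,x4},{x2,x6},{x4,x6},{x1,x4,x6},{x2,x6,x7}} U36={{x5},{x1,x2},{x1,x4},{x5,x7},{x1,x2,x7},{x1,x4,x6}} U45={{x1,x4},{x1,x6},{x1,x4,x6},{x1,x6,x7}} U46={{x1},{x1,x2},{x1,x4},{x1,x6},{x1,x7},{x1,x2,x7},{x1,x4,x6},{x1,x6,x7}} U56={{x1,x4},{x1,x6},{x3,x6},{x1,x4,x6},{x1,x6,x7}}
  U134={{x1,x2,x7}} U135={{x2,x6,x7}} U136={{x5},{x5,x7},{x1,x2,x7}} U145={{x1,x6,x7}} U146={{x1,x7},{x1,x2,x7},{x1,x6,x7}} U156={{x3,x6},{x1,x6,x7}} U234={{x1,x4},{x1,x4,x6}} U235={{x4},{x1,x4},{x2,x4},{x4,x6},{x1,x4,x6}} U236={{x1,x4},{x1,x4,x6}} U245={{x1,x4},{x1,x4,x6}} U246={{x1,x4},{x1,x4,x6}} U256={{x1,x4},{x1,x4,x6}} U345={{x1,x4},{x1,x4,x6}} U346={{x1,x2},{x1,x4},{x1,x2,x7},{x1,x4,x6}} U356={{x1,x4},{x1,x4,x6}} U456={{x1,x4},{x1,x6},{x1,x4,x6},{x1,x6,x7}}
  U1346={{x1,x2,x7}} U1456={{x1,x6,x7}} U2345={{x1,x4},{x1,x4,x6}} U2346={{x1,x4},{x1,x4,x6}} U2356={{x1,x4},{x1,x4,x6}} U2456={{x1,x4},{x1,x4,x6}} U3456={{x1,x4},{x1,x4,x6}}
  U23456={{x1,x4},{x1,x4,x6}}
C dims 6,14,16,7; δ0: rk 5, SNF 1^5; δ1: rk 9, SNF 1^9; δ2: rk 6, SNF 1^6
Ȟ^0 = (6 − 5) − 0 = 1, so Ȟ^0 ≅ Z
Ȟ^1 = (14 − 9) − 5 = 0, so Ȟ^1 ≅ 0
Ȟ^2 = (16 − 6) − 9 = 1, so Ȟ^2 ≅ Z


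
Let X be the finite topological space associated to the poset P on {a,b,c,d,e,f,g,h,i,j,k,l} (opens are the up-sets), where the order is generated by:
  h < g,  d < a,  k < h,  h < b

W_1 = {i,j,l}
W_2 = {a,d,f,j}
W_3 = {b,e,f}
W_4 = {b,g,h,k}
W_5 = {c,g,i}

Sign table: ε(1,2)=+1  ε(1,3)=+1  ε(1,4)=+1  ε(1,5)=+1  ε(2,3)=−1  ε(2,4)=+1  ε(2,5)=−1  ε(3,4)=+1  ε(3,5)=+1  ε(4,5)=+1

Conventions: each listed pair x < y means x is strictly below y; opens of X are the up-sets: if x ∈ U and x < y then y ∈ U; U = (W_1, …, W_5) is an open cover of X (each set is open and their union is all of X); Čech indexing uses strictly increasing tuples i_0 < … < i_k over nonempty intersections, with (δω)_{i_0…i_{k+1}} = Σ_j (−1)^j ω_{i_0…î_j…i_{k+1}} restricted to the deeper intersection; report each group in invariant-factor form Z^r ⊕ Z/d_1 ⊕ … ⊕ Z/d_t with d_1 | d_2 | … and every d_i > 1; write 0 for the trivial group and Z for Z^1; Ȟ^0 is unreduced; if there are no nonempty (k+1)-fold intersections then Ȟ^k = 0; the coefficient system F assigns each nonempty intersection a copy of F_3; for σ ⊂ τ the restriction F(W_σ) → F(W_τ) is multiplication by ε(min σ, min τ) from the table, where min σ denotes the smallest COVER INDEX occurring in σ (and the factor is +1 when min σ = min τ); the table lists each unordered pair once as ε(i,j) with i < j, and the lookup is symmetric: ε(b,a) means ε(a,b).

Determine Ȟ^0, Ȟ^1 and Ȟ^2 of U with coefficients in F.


Ȟ^0(U;F) ≅ 0; Ȟ^1(U;F) ≅ 0; Ȟ^2(U;F) ≅ 0

nerve simplices:
  W12={j} W15={i} W23={f} W34={b} W45={g}
C dims 5,5; δ0: rk_F3 5
degree 0: 5−5−0 = 0 → Ȟ^0 ≅ 0
degree 1: 5−0−5 = 0 → Ȟ^1 ≅ 0
degree 2: 0−0−0 = 0 → Ȟ^2 ≅ 0


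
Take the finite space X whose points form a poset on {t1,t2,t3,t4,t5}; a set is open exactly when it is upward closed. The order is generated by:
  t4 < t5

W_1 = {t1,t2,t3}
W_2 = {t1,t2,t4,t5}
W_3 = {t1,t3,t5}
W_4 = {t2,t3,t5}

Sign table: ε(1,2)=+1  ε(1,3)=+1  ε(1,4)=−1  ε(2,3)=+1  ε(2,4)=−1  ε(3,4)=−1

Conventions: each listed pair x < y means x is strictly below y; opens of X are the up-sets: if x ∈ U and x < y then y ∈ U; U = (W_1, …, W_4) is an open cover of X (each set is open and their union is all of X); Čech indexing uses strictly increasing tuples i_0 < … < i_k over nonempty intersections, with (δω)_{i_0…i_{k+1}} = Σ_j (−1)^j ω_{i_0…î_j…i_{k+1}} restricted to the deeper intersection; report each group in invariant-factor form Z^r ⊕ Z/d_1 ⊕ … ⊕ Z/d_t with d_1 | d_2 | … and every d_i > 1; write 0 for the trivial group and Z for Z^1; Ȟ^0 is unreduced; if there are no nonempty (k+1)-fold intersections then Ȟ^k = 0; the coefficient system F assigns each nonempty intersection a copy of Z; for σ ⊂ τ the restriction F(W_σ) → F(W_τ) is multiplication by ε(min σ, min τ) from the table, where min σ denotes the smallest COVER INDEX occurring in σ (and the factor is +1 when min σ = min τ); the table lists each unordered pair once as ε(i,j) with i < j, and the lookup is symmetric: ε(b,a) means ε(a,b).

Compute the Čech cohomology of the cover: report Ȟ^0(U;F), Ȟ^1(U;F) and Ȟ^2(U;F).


Ȟ^0(U;F) ≅ Z,  Ȟ^1(U;F) ≅ 0,  Ȟ^2(U;F) ≅ Z

intersection data:
  W12={t1,t2} W13={t1,t3} W14={t2,t3} W23={t1,t5} W24={t2,t5} W34={t3,t5}
  W123={t1} W124={t2} W134={t3} W234={t5}
C dims 4,6,4; δ0: rk 3, SNF 1^3; δ1: rk 3, SNF 1^3
Ȟ^0 = (4 − 3) − 0 = 1, so Ȟ^0 ≅ Z
Ȟ^1 = (6 − 3) − 3 = 0, so Ȟ^1 ≅ 0
Ȟ^2 = (4 − 0) − 3 = 1, so Ȟ^2 ≅ Z


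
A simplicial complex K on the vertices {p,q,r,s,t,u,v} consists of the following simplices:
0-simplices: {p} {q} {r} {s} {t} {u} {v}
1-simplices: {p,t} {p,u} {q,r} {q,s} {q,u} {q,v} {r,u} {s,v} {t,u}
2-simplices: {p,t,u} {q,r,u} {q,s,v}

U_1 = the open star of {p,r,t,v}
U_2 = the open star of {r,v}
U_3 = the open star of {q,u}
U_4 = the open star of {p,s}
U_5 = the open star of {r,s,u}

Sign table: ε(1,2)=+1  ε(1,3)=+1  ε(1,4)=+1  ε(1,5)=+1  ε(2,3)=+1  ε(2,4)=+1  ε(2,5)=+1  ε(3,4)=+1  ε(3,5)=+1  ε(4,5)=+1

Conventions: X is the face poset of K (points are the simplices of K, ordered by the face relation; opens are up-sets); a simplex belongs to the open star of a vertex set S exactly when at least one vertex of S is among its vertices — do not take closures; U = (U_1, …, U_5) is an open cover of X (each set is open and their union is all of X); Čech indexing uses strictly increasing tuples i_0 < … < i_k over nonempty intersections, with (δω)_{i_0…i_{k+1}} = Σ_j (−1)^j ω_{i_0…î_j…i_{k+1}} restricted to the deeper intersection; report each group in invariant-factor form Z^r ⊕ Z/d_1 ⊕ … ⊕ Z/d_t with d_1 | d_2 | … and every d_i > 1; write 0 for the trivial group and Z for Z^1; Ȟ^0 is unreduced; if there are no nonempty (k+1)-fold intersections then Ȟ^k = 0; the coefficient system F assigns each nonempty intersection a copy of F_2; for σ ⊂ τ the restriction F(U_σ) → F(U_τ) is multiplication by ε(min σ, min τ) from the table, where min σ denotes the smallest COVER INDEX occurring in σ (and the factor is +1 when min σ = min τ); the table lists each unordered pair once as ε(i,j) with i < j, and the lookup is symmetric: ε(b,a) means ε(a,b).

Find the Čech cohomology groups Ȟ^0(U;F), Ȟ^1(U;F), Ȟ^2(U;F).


nonempty overlaps:
  U1={{p},{r},{t},{v},{p,t},{p,u},{q,r},{q,v},{r,u},{s,v},{t,u},{p,t,u},{q,r,u},{q,s,v}} U2={{r},{v},{q,r},{q,v},{r,u},{s,v},{q,r,u},{q,s,v}} U3={{q},{u},{p,u},{q,r},{q,s},{q,u},{q,v},{r,u},{t,u},{p,t,u},{q,r,u},{q,s,v}} U4={{p},{s},{p,t},{p,u},{q,s},{s,v},{p,t,u},{q,s,v}} U5={{r},{s},{u},{p,u},{q,r},{q,s},{q,u},{r,u},{s,v},{t,u},{p,t,u},{q,r,u},{q,s,v}}
  U12={{r},{v},{q,r},{q,v},{r,u},{s,v},{q,r,u},{q,s,v}} U13={{p,u},{q,r},{q,v},{r,u},{t,u},{p,t,u},{q,r,u},{q,s,v}} U14={{p},{p,t},{p,u},{s,v},{p,t,u},{q,s,v}} U15={{r},{p,u},{q,r},{r,u},{s,v},{t,u},{p,t,u},{q,r,u},{q,s,v}} U23={{q,r},{q,v},{r,u},{q,r,u},{q,s,v}} U24={{s,v},{q,s,v}} U25={{r},{q,r},{r,u},{s,v},{q,r,u},{q,s,v}} U34={{p,u},{q,s},{p,t,u},{q,s,v}} U35={{u},{p,u},{q,r},{q,s},{q,u},{r,u},{t,u},{p,t,u},{q,r,u},{q,s,v}} U45={{s},{p,u},{q,s},{s,v},{p,t,u},{q,s,v}}
  U123={{q,r},{q,v},{r,u},{q,r,u},{q,s,v}} U124={{s,v},{q,s,v}} U125={{r},{q,r},{r,u},{s,v},{q,r,u},{q,s,v}} U134={{p,u},{p,t,u},{q,s,v}} U135={{p,u},{q,r},{r,u},{t,u},{p,t,u},{q,r,u},{q,s,v}} U145={{p,u},{s,v},{p,t,u},{q,s,v}} U234={{q,s,v}} U235={{q,r},{r,u},{q,r,u},{q,s,v}} U245={{s,v},{q,s,v}} U345={{p,u},{q,s},{p,t,u},{q,s,v}}
  U1234={{q,s,v}} U1235={{q,r},{r,u},{q,r,u},{q,s,v}} U1245={{s,v},{q,s,v}} U1345={{p,u},{p,t,u},{q,s,v}} U2345={{q,s,v}}
  U12345={{q,s,v}}
C dims 5,10,10,5; δ0: rk_F2 4; δ1: rk_F2 6; δ2: rk_F2 4
degree 0: 5−4−0 = 1 → Ȟ^0 ≅ Z/2
degree 1: 10−6−4 = 0 → Ȟ^1 ≅ 0
degree 2: 10−4−6 = 0 → Ȟ^2 ≅ 0

Ȟ^0(U;F) ≅ Z/2, Ȟ^1(U;F) ≅ 0, Ȟ^2(U;F) ≅ 0


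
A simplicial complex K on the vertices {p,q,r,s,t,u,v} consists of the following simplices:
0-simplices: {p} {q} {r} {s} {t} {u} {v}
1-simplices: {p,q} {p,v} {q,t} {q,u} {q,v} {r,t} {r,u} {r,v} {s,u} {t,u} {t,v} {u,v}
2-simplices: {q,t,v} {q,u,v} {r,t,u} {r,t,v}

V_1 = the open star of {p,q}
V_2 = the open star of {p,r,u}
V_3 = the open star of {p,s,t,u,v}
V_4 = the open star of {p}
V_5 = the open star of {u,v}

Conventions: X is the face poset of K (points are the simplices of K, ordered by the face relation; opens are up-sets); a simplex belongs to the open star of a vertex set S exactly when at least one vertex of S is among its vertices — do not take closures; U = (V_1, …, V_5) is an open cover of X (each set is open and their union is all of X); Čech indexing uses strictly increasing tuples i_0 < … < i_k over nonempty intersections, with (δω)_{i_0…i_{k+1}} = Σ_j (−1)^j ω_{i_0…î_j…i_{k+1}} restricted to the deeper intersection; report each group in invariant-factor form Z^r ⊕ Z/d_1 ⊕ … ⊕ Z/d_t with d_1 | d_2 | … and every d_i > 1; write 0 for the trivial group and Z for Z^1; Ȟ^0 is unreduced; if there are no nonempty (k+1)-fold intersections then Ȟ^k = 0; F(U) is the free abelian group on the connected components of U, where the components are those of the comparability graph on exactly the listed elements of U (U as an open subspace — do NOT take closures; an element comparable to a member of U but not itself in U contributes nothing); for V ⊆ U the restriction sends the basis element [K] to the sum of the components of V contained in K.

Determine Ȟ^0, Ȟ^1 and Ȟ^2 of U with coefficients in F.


Ȟ^0 ≅ Z, Ȟ^1 ≅ Z, Ȟ^2 ≅ 0

intersection data:
  V1={{p},{q},{p,q},{p,v},{q,t},{q,u},{q,v},{q,t,v},{q,u,v}} V2={{p},{r},{u},{p,q},{p,v},{q,u},{r,t},{r,u},{r,v},{s,u},{t,u},{u,v},{q,u,v},{r,t,u},{r,t,v}} V3={{p},{s},{t},{u},{v},{p,q},{p,v},{q,t},{q,u},{q,v},{r,t},{r,u},{r,v},{s,u},{t,u},{t,v},{u,v},{q,t,v},{q,u,v},{r,t,u},{r,t,v}} V4={{p},{p,q},{p,v}} V5={{u},{v},{p,v},{q,u},{q,v},{r,u},{r,v},{s,u},{t,u},{t,v},{u,v},{q,t,v},{q,u,v},{r,t,u},{r,t,v}}
  V12={{p},{p,q},{p,v},{q,u},{q,u,v}} V13={{p},{p,q},{p,v},{q,t},{q,u},{q,v},{q,t,v},{q,u,v}} V14={{p},{p,q},{p,v}} V15={{p,v},{q,u},{q,v},{q,t,v},{q,u,v}} V23={{p},{u},{p,q},{p,v},{q,u},{r,t},{r,u},{r,v},{s,u},{t,u},{u,v},{q,u,v},{r,t,u},{r,t,v}} V24={{p},{p,q},{p,v}} V25={{u},{p,v},{q,u},{r,u},{r,v},{s,u},{t,u},{u,v},{q,u,v},{r,t,u},{r,t,v}} V34={{p},{p,q},{p,v}} V35={{u},{v},{p,v},{q,u},{q,v},{r,u},{r,v},{s,u},{t,u},{t,v},{u,v},{q,t,v},{q,u,v},{r,t,u},{r,t,v}} V45={{p,v}}
  V123={{p},{p,q},{p,v},{q,u},{q,u,v}} V124={{p},{p,q},{p,v}} V125={{p,v},{q,u},{q,u,v}} V134={{p},{p,q},{p,v}} V135={{p,v},{q,u},{q,v},{q,t,v},{q,u,v}} V145={{p,v}} V234={{p},{p,q},{p,v}} V235={{u},{p,v},{q,u},{r,u},{r,v},{s,u},{t,u},{u,v},{q,u,v},{r,t,u},{r,t,v}} V245={{p,v}} V345={{p,v}}
  V1234={{p},{p,q},{p,v}} V1235={{p,v},{q,u},{q,u,v}} V1245={{p,v}} V1345={{p,v}} V2345={{p,v}}
  V12345={{p,v}}
components per intersection:
  V1: {{p},{q},{p,q},{p,v},{q,t},{q,u},{q,v},{q,t,v},{q,u,v}}
  V2: {{p},{p,q},{p,v}} {{r},{u},{q,u},{r,t},{r,u},{r,v},{s,u},{t,u},{u,v},{q,u,v},{r,t,u},{r,t,v}}
  V3: {{p},{s},{t},{u},{v},{p,q},{p,v},{q,t},{q,u},{q,v},{r,t},{r,u},{r,v},{s,u},{t,u},{t,v},{u,v},{q,t,v},{q,u,v},{r,t,u},{r,t,v}}
  V4: {{p},{p,q},{p,v}}
  V5: {{u},{v},{p,v},{q,u},{q,v},{r,u},{r,v},{s,u},{t,u},{t,v},{u,v},{q,t,v},{q,u,v},{r,t,u},{r,t,v}}
  V12: {{p},{p,q},{p,v}} {{q,u},{q,u,v}}
  V13: {{p},{p,q},{p,v}} {{q,t},{q,u},{q,v},{q,t,v},{q,u,v}}
  V14: {{p},{p,q},{p,v}}
  V15: {{p,v}} {{q,u},{q,v},{q,t,v},{q,u,v}}
  V23: {{p},{p,q},{p,v}} {{u},{q,u},{r,t},{r,u},{r,v},{s,u},{t,u},{u,v},{q,u,v},{r,t,u},{r,t,v}}
  V24: {{p},{p,q},{p,v}}
  V25: {{u},{q,u},{r,u},{s,u},{t,u},{u,v},{q,u,v},{r,t,u}} {{p,v}} {{r,v},{r,t,v}}
  V34: {{p},{p,q},{p,v}}
  V35: {{u},{v},{p,v},{q,u},{q,v},{r,u},{r,v},{s,u},{t,u},{t,v},{u,v},{q,t,v},{q,u,v},{r,t,u},{r,t,v}}
  V45: {{p,v}}
  V123: {{p},{p,q},{p,v}} {{q,u},{q,u,v}}
  V124: {{p},{p,q},{p,v}}
  V125: {{p,v}} {{q,u},{q,u,v}}
  V134: {{p},{p,q},{p,v}}
  V135: {{p,v}} {{q,u},{q,v},{q,t,v},{q,u,v}}
  V145: {{p,v}}
  V234: {{p},{p,q},{p,v}}
  V235: {{u},{q,u},{r,u},{s,u},{t,u},{u,v},{q,u,v},{r,t,u}} {{p,v}} {{r,v},{r,t,v}}
  V245: {{p,v}}
  V345: {{p,v}}
  V1234: {{p},{p,q},{p,v}}
  V1235: {{p,v}} {{q,u},{q,u,v}}
  V1245: {{p,v}}
  V1345: {{p,v}}
  V2345: {{p,v}}
  V12345: {{p,v}}
C dims 6,16,15,6; δ0: rk 5, SNF 1^5; δ1: rk 10, SNF 1^10; δ2: rk 5, SNF 1^5
Ȟ^0 = (6 − 5) − 0 = 1, so Ȟ^0 ≅ Z
Ȟ^1 = (16 − 10) − 5 = 1, so Ȟ^1 ≅ Z
Ȟ^2 = (15 − 5) − 10 = 0, so Ȟ^2 ≅ 0


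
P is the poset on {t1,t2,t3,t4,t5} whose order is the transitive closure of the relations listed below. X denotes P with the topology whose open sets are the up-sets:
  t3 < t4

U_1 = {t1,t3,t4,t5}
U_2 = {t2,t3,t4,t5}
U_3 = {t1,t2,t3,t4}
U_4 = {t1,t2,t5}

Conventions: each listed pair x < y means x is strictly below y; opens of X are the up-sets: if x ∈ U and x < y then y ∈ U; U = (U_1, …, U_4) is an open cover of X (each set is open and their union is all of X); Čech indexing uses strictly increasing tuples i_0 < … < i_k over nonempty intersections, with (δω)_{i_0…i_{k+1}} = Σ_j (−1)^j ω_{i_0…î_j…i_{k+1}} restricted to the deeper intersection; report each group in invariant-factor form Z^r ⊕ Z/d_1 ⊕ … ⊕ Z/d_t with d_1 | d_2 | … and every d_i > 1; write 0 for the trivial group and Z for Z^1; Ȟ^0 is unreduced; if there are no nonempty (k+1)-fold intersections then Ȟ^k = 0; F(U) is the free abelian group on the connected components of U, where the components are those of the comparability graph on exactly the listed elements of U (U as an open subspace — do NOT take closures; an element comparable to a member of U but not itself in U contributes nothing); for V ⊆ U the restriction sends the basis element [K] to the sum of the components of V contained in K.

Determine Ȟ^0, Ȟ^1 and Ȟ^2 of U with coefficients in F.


nonempty overlaps:
  U12={t3,t4,t5} U13={t1,t3,t4} U14={t1,t5} U23={t2,t3,t4} U24={t2,t5} U34={t1,t2}
  U123={t3,t4} U124={t5} U134={t1} U234={t2}
components per intersection:
  U1: {t1} {t3,t4} {t5}
  U2: {t2} {t3,t4} {t5}
  U3: {t1} {t2} {t3,t4}
  U4: {t1} {t2} {t5}
  U12: {t3,t4} {t5}
  U13: {t1} {t3,t4}
  U14: {t1} {t5}
  U23: {t2} {t3,t4}
  U24: {t2} {t5}
  U34: {t1} {t2}
  U123: {t3,t4}
  U124: {t5}
  U134: {t1}
  U234: {t2}
C dims 12,12,4; δ0: rk 8, SNF 1^8; δ1: rk 4, SNF 1^4
degree 0: 12−8−0 = 4 → Ȟ^0 ≅ Z^4
degree 1: 12−4−8 = 0 → Ȟ^1 ≅ 0
degree 2: 4−0−4 = 0 → Ȟ^2 ≅ 0

Ȟ^0(U;F) ≅ Z^4, Ȟ^1(U;F) ≅ 0 and Ȟ^2(U;F) ≅ 0


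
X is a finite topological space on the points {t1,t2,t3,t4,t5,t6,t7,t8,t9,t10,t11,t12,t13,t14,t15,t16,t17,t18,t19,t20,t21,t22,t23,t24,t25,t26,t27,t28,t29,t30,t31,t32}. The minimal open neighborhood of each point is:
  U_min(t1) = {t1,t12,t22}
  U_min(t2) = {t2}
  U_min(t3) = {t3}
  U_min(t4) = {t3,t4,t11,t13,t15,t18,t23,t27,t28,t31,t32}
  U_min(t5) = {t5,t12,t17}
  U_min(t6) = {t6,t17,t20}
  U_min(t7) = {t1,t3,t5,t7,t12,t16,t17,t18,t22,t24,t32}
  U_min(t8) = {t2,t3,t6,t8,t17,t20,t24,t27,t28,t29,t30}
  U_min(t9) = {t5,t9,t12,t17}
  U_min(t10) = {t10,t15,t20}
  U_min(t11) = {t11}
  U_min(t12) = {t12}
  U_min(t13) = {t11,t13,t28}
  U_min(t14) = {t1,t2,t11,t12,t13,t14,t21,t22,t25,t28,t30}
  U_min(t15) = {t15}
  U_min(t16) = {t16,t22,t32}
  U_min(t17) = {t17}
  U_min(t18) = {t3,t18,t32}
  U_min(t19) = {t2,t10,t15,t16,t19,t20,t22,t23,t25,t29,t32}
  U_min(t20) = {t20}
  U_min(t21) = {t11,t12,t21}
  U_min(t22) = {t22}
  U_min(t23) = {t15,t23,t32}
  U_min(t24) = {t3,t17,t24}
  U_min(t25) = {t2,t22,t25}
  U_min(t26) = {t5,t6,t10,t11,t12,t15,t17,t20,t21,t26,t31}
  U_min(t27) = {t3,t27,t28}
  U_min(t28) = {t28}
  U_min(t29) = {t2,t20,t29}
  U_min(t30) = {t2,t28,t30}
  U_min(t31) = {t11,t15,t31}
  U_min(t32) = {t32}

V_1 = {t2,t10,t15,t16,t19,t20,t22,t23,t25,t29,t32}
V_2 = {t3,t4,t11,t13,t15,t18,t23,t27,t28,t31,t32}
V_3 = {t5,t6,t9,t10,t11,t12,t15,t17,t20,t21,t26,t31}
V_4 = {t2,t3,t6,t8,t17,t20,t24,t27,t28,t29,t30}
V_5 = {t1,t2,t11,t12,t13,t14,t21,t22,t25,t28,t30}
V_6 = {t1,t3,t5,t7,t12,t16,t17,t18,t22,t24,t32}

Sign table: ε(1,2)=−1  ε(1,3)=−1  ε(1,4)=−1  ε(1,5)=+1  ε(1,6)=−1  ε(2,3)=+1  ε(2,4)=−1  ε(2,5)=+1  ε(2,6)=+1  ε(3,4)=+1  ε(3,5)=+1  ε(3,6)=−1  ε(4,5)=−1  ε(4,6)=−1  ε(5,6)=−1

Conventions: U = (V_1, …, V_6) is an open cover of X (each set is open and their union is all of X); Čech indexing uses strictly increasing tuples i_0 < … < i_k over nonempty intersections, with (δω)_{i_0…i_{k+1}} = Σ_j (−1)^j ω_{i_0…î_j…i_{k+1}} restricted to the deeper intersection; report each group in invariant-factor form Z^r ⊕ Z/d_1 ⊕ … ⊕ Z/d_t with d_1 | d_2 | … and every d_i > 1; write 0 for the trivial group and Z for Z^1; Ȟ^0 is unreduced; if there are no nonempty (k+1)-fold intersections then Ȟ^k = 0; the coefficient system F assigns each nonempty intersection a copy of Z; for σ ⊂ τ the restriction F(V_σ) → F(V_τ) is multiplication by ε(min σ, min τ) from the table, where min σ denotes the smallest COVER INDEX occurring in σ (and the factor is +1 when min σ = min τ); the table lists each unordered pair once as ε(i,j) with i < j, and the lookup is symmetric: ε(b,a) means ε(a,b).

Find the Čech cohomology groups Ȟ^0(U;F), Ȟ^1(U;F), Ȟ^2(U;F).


Ȟ^0(U;F) ≅ 0, Ȟ^1(U;F) ≅ Z/2, Ȟ^2(U;F) ≅ Z

nerve of the cover:
  V12={t15,t23,t32} V13={t10,t15,t20} V14={t2,t20,t29} V15={t2,t22,t25} V16={t16,t22,t32} V23={t11,t15,t31} V24={t3,t27,t28} V25={t11,t13,t28} V26={t3,t18,t32} V34={t6,t17,t20} V35={t11,t12,t21} V36={t5,t12,t17} V45={t2,t28,t30} V46={t3,t17,t24} V56={t1,t12,t22}
  V123={t15} V126={t32} V134={t20} V145={t2} V156={t22} V235={t11} V245={t28} V246={t3} V346={t17} V356={t12}
C dims 6,15,10; δ0: rk 6, SNF 1^5·2; δ1: rk 9, SNF 1^9
Ȟ^0 = (6 − 6) − 0 = 0, so Ȟ^0 ≅ 0
Ȟ^1 = (15 − 9) − 6 = 0 plus torsion [2], so Ȟ^1 ≅ Z/2
Ȟ^2 = (10 − 0) − 9 = 1, so Ȟ^2 ≅ Z


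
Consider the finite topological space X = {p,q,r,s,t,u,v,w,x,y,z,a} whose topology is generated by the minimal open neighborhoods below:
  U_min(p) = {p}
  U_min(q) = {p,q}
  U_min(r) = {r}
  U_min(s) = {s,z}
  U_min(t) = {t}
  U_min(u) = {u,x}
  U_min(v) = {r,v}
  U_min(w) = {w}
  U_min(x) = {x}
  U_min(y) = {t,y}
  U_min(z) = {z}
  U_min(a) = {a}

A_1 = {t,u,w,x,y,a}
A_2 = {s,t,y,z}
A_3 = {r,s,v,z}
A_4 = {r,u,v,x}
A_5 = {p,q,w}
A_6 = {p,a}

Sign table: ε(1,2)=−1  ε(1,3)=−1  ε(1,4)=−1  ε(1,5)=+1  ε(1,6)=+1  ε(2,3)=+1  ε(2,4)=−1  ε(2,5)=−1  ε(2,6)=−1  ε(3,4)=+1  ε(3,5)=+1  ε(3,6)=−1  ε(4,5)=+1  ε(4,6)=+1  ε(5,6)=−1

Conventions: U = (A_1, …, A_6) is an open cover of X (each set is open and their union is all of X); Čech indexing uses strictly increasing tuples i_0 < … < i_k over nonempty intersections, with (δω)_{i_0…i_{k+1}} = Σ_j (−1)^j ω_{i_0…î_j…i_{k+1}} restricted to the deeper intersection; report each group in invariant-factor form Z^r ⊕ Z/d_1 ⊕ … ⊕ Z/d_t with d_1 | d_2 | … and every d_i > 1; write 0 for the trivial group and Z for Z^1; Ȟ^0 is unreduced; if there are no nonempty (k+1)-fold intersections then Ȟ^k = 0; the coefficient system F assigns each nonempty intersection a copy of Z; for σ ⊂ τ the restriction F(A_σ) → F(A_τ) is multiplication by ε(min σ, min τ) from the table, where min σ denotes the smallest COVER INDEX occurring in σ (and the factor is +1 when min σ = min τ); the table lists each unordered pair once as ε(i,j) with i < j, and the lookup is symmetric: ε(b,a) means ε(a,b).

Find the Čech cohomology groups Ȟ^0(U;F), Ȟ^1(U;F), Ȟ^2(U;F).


Ȟ^0(U;F) ≅ 0,  Ȟ^1(U;F) ≅ Z ⊕ Z/2,  Ȟ^2(U;F) ≅ 0

cover nerve:
  A12={t,y} A14={u,x} A15={w} A16={a} A23={s,z} A34={r,v} A56={p}
C dims 6,7; δ0: rk 6, SNF 1^5·2
Ȟ^0: (6−6)−0=0 ⇒ 0
Ȟ^1: (7−0)−6=1 plus torsion [2] ⇒ Z ⊕ Z/2
Ȟ^2: (0−0)−0=0 ⇒ 0


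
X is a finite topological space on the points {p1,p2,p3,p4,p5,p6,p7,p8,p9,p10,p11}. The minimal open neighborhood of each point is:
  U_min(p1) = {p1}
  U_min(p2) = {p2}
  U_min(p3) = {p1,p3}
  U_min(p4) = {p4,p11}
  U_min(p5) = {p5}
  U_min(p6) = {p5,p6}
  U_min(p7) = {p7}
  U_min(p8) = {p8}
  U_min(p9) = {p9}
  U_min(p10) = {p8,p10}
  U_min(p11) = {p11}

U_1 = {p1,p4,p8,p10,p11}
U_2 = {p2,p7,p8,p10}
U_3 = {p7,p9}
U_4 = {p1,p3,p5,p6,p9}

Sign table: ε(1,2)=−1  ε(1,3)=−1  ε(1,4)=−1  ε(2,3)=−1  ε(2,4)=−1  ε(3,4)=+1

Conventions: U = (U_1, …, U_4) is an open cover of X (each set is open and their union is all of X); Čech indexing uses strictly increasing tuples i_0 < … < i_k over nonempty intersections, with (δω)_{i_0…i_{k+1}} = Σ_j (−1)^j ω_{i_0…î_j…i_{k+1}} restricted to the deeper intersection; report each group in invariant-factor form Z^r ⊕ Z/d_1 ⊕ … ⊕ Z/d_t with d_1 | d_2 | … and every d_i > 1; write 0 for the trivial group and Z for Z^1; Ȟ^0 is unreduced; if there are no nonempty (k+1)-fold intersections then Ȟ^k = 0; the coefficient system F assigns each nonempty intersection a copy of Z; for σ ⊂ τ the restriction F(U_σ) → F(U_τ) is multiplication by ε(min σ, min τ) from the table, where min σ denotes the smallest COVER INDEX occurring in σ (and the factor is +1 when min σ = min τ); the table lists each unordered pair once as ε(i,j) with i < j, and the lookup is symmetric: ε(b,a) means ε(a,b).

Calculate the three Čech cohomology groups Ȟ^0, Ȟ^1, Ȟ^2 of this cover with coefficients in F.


nonempty intersections:
  U12={p8,p10} U14={p1} U23={p7} U34={p9}
C dims 4,4; δ0: rk 4, SNF 1^3·2
Ȟ^0: (4−4)−0=0 ⇒ 0
Ȟ^1: (4−0)−4=0 plus torsion [2] ⇒ Z/2
Ȟ^2: (0−0)−0=0 ⇒ 0

Ȟ^0(U;F) ≅ 0, Ȟ^1(U;F) ≅ Z/2 and Ȟ^2(U;F) ≅ 0
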